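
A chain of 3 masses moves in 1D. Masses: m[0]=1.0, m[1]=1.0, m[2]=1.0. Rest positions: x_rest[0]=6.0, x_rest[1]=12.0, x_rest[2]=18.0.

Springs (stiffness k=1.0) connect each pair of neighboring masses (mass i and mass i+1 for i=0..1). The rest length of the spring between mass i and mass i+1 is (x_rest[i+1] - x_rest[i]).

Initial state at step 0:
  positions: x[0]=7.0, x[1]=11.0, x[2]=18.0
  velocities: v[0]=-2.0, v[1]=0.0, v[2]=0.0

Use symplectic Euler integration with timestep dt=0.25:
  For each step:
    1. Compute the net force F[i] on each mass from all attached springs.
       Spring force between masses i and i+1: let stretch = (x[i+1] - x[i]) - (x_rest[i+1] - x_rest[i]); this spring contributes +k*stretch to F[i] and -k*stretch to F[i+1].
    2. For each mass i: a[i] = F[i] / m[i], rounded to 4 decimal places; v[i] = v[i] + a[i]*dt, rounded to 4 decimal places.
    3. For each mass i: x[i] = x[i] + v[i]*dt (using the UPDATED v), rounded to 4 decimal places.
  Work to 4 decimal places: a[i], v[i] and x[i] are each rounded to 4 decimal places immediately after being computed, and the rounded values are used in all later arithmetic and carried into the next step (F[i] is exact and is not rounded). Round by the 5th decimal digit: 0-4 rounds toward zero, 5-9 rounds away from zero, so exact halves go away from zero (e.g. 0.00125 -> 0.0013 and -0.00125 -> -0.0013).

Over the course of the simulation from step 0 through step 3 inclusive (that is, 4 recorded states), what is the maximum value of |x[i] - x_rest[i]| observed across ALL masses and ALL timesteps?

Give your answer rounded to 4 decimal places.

Step 0: x=[7.0000 11.0000 18.0000] v=[-2.0000 0.0000 0.0000]
Step 1: x=[6.3750 11.1875 17.9375] v=[-2.5000 0.7500 -0.2500]
Step 2: x=[5.6758 11.4961 17.8281] v=[-2.7969 1.2344 -0.4375]
Step 3: x=[4.9654 11.8367 17.6980] v=[-2.8418 1.3623 -0.5205]
Max displacement = 1.0346

Answer: 1.0346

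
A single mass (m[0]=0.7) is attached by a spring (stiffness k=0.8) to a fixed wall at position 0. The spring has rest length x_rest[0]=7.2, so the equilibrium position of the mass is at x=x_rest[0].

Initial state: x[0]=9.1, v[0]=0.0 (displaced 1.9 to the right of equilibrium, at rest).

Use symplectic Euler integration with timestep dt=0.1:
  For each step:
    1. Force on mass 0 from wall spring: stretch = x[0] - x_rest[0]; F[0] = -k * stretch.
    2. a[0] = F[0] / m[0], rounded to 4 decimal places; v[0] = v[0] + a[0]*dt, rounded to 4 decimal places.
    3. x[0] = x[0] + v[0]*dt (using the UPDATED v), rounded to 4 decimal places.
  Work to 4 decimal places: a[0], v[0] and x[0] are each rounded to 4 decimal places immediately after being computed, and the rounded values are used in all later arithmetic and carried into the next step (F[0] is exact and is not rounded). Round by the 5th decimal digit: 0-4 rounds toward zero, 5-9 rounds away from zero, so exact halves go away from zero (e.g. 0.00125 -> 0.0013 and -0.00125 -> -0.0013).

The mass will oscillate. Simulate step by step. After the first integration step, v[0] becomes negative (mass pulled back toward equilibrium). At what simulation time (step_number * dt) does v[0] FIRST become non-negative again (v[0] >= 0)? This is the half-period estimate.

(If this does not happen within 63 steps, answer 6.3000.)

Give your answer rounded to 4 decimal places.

Step 0: x=[9.1000] v=[0.0000]
Step 1: x=[9.0783] v=[-0.2171]
Step 2: x=[9.0351] v=[-0.4318]
Step 3: x=[8.9710] v=[-0.6415]
Step 4: x=[8.8866] v=[-0.8439]
Step 5: x=[8.7829] v=[-1.0367]
Step 6: x=[8.6611] v=[-1.2176]
Step 7: x=[8.5226] v=[-1.3846]
Step 8: x=[8.3690] v=[-1.5358]
Step 9: x=[8.2021] v=[-1.6694]
Step 10: x=[8.0237] v=[-1.7839]
Step 11: x=[7.8359] v=[-1.8780]
Step 12: x=[7.6408] v=[-1.9507]
Step 13: x=[7.4407] v=[-2.0011]
Step 14: x=[7.2378] v=[-2.0286]
Step 15: x=[7.0345] v=[-2.0329]
Step 16: x=[6.8331] v=[-2.0140]
Step 17: x=[6.6359] v=[-1.9721]
Step 18: x=[6.4451] v=[-1.9076]
Step 19: x=[6.2630] v=[-1.8213]
Step 20: x=[6.0916] v=[-1.7142]
Step 21: x=[5.9329] v=[-1.5875]
Step 22: x=[5.7886] v=[-1.4427]
Step 23: x=[5.6605] v=[-1.2814]
Step 24: x=[5.5500] v=[-1.1055]
Step 25: x=[5.4583] v=[-0.9169]
Step 26: x=[5.3865] v=[-0.7179]
Step 27: x=[5.3354] v=[-0.5106]
Step 28: x=[5.3057] v=[-0.2975]
Step 29: x=[5.2976] v=[-0.0810]
Step 30: x=[5.3112] v=[0.1364]
First v>=0 after going negative at step 30, time=3.0000

Answer: 3.0000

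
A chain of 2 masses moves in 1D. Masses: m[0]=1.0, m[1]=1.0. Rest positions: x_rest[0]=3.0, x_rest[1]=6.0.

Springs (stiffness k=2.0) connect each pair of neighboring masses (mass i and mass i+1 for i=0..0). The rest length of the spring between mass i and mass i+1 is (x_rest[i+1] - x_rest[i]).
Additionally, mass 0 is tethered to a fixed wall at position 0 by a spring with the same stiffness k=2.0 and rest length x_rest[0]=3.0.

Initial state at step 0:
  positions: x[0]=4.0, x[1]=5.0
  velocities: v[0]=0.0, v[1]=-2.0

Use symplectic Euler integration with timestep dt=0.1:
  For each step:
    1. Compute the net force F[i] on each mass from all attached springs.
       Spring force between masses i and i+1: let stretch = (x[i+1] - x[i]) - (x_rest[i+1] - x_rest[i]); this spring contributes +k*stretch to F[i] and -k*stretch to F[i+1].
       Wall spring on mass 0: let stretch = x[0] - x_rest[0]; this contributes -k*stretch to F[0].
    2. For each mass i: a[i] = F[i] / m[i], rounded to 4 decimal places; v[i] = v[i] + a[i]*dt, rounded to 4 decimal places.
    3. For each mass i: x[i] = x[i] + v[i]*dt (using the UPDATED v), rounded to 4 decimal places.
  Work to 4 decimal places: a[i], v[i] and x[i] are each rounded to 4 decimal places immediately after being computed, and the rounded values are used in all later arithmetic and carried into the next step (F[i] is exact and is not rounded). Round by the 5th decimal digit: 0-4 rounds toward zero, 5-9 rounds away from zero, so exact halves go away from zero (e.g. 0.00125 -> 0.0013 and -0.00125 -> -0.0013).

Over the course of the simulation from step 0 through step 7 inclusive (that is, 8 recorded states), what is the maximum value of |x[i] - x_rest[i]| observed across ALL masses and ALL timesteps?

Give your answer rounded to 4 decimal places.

Step 0: x=[4.0000 5.0000] v=[0.0000 -2.0000]
Step 1: x=[3.9400 4.8400] v=[-0.6000 -1.6000]
Step 2: x=[3.8192 4.7220] v=[-1.2080 -1.1800]
Step 3: x=[3.6401 4.6459] v=[-1.7913 -0.7606]
Step 4: x=[3.4083 4.6097] v=[-2.3182 -0.3618]
Step 5: x=[3.1323 4.6095] v=[-2.7596 -0.0021]
Step 6: x=[2.8232 4.6398] v=[-3.0906 0.3025]
Step 7: x=[2.4940 4.6937] v=[-3.2919 0.5392]
Max displacement = 1.3905

Answer: 1.3905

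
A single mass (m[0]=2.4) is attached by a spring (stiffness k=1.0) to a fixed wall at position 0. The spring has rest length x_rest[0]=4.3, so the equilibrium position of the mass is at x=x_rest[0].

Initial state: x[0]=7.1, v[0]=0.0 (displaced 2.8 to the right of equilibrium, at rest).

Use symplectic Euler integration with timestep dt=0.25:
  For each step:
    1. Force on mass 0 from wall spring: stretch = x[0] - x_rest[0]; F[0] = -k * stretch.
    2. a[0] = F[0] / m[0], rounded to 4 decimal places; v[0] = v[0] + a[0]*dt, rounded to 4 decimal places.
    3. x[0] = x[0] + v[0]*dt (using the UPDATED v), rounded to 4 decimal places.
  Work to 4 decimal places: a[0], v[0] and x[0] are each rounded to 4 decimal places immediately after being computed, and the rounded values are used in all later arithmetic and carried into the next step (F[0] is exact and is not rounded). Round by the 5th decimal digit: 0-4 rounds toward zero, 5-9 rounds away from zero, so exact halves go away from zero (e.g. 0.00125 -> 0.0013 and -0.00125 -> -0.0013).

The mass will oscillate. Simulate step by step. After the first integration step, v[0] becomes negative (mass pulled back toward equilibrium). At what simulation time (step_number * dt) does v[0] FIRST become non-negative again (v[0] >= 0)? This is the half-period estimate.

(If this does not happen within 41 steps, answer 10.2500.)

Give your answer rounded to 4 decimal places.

Answer: 5.0000

Derivation:
Step 0: x=[7.1000] v=[0.0000]
Step 1: x=[7.0271] v=[-0.2917]
Step 2: x=[6.8832] v=[-0.5758]
Step 3: x=[6.6720] v=[-0.8449]
Step 4: x=[6.3990] v=[-1.0920]
Step 5: x=[6.0713] v=[-1.3107]
Step 6: x=[5.6975] v=[-1.4952]
Step 7: x=[5.2873] v=[-1.6408]
Step 8: x=[4.8514] v=[-1.7437]
Step 9: x=[4.4011] v=[-1.8012]
Step 10: x=[3.9482] v=[-1.8117]
Step 11: x=[3.5044] v=[-1.7751]
Step 12: x=[3.0814] v=[-1.6922]
Step 13: x=[2.6901] v=[-1.5653]
Step 14: x=[2.3407] v=[-1.3976]
Step 15: x=[2.0423] v=[-1.1935]
Step 16: x=[1.8027] v=[-0.9583]
Step 17: x=[1.6282] v=[-0.6982]
Step 18: x=[1.5232] v=[-0.4199]
Step 19: x=[1.4905] v=[-0.1307]
Step 20: x=[1.5310] v=[0.1620]
First v>=0 after going negative at step 20, time=5.0000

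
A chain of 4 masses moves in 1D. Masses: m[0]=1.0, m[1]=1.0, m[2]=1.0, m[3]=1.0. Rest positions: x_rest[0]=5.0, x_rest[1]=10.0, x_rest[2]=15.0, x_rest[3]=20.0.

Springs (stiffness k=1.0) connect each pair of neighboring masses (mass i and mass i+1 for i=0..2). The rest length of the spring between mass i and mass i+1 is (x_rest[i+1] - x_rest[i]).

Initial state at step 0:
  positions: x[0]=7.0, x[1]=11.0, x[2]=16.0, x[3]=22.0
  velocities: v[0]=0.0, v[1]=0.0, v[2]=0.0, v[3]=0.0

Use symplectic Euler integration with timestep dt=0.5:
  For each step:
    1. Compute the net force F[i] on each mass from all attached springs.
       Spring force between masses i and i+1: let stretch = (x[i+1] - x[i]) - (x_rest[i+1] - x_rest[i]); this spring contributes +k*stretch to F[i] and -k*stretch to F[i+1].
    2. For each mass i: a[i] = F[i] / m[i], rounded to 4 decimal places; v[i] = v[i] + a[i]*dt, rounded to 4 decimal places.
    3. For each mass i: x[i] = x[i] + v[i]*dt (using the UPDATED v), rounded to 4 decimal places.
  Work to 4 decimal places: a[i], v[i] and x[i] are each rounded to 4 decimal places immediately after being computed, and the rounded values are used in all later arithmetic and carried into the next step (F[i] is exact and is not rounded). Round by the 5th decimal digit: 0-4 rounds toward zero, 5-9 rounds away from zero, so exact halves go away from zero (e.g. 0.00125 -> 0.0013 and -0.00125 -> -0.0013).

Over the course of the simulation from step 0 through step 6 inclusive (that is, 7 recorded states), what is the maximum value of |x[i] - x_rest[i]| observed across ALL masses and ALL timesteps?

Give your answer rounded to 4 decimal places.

Step 0: x=[7.0000 11.0000 16.0000 22.0000] v=[0.0000 0.0000 0.0000 0.0000]
Step 1: x=[6.7500 11.2500 16.2500 21.7500] v=[-0.5000 0.5000 0.5000 -0.5000]
Step 2: x=[6.3750 11.6250 16.6250 21.3750] v=[-0.7500 0.7500 0.7500 -0.7500]
Step 3: x=[6.0625 11.9375 16.9375 21.0625] v=[-0.6250 0.6250 0.6250 -0.6250]
Step 4: x=[5.9688 12.0313 17.0313 20.9688] v=[-0.1875 0.1875 0.1875 -0.1875]
Step 5: x=[6.1407 11.8594 16.8594 21.1407] v=[0.3438 -0.3438 -0.3438 0.3438]
Step 6: x=[6.4923 11.5078 16.5078 21.4923] v=[0.7032 -0.7032 -0.7032 0.7032]
Max displacement = 2.0313

Answer: 2.0313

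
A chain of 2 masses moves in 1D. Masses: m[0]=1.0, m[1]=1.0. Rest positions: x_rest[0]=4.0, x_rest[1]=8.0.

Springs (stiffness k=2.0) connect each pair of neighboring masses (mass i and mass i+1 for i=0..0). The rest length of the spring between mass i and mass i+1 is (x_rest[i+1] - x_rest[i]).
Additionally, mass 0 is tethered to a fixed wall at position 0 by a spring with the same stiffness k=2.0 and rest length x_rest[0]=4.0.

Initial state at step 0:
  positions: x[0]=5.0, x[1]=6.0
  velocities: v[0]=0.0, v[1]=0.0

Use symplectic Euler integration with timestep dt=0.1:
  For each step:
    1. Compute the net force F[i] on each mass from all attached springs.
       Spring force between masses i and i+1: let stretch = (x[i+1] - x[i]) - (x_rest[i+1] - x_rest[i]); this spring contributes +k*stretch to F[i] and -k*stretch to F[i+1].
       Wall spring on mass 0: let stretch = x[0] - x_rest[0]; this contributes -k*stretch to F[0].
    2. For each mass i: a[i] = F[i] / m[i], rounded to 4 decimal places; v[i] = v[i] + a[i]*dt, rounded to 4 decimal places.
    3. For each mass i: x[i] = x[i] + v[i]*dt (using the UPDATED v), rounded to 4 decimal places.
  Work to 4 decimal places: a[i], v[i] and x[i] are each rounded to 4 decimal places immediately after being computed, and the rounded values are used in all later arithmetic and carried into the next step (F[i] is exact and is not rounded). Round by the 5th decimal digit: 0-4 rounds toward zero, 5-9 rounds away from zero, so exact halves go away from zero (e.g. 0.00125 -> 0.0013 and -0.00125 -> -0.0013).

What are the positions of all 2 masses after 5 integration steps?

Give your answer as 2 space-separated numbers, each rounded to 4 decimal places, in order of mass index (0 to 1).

Answer: 3.9476 6.8060

Derivation:
Step 0: x=[5.0000 6.0000] v=[0.0000 0.0000]
Step 1: x=[4.9200 6.0600] v=[-0.8000 0.6000]
Step 2: x=[4.7644 6.1772] v=[-1.5560 1.1720]
Step 3: x=[4.5418 6.3461] v=[-2.2263 1.6894]
Step 4: x=[4.2644 6.5590] v=[-2.7738 2.1285]
Step 5: x=[3.9476 6.8060] v=[-3.1678 2.4696]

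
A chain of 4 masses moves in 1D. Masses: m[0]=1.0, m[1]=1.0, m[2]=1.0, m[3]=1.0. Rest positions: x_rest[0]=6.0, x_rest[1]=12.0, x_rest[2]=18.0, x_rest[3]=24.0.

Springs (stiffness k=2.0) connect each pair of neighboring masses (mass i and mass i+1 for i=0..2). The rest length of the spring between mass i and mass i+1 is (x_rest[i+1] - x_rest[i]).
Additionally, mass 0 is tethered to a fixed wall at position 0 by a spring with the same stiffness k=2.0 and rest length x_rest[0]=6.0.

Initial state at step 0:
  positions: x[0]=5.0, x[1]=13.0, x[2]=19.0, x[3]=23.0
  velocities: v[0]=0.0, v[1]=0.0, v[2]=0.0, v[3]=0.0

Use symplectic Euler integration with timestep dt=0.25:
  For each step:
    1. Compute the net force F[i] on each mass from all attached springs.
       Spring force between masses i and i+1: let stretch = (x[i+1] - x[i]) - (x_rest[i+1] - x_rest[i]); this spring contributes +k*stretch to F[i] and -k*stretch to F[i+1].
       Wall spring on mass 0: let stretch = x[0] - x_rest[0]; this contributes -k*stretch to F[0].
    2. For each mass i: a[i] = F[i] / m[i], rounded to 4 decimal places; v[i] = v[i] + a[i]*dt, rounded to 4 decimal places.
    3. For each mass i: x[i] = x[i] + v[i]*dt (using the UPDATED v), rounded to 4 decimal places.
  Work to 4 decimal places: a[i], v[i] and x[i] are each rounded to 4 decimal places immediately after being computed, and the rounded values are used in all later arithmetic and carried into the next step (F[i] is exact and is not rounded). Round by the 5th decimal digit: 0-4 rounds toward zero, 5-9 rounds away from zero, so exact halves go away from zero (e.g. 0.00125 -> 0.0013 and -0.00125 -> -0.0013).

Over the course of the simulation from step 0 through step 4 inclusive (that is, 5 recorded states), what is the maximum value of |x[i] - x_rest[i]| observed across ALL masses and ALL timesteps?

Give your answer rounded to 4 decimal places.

Answer: 1.1485

Derivation:
Step 0: x=[5.0000 13.0000 19.0000 23.0000] v=[0.0000 0.0000 0.0000 0.0000]
Step 1: x=[5.3750 12.7500 18.7500 23.2500] v=[1.5000 -1.0000 -1.0000 1.0000]
Step 2: x=[6.0000 12.3281 18.3125 23.6875] v=[2.5000 -1.6875 -1.7500 1.7500]
Step 3: x=[6.6660 11.8633 17.7988 24.2031] v=[2.6641 -1.8594 -2.0547 2.0625]
Step 4: x=[7.1485 11.4907 17.3437 24.6682] v=[1.9298 -1.4903 -1.8203 1.8604]
Max displacement = 1.1485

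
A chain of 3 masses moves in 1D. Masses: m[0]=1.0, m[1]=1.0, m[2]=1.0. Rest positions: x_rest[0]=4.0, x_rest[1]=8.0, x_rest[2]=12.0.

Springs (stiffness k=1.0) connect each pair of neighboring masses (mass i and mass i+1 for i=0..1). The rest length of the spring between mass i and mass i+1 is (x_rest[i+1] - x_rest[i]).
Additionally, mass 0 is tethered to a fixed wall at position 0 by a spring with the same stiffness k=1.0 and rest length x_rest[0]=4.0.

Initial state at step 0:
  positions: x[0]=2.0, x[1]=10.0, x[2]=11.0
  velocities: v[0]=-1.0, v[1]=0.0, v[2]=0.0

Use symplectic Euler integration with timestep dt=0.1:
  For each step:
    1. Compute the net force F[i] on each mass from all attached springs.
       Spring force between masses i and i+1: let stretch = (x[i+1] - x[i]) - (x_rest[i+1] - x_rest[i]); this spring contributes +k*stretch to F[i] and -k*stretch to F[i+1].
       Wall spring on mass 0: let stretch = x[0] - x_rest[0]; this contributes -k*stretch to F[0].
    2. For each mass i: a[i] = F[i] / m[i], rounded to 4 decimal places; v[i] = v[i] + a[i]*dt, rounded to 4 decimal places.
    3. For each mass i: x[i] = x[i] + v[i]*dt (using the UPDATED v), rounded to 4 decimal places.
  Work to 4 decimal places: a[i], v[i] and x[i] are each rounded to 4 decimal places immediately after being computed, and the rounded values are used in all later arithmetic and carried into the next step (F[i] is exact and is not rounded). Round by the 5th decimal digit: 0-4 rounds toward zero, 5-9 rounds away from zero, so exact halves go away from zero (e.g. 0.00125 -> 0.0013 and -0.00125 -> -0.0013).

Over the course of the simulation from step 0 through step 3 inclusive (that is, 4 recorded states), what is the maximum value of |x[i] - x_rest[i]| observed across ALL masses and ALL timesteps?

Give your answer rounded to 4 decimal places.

Answer: 2.0400

Derivation:
Step 0: x=[2.0000 10.0000 11.0000] v=[-1.0000 0.0000 0.0000]
Step 1: x=[1.9600 9.9300 11.0300] v=[-0.4000 -0.7000 0.3000]
Step 2: x=[1.9801 9.7913 11.0890] v=[0.2010 -1.3870 0.5900]
Step 3: x=[2.0585 9.5875 11.1750] v=[0.7841 -2.0384 0.8602]
Max displacement = 2.0400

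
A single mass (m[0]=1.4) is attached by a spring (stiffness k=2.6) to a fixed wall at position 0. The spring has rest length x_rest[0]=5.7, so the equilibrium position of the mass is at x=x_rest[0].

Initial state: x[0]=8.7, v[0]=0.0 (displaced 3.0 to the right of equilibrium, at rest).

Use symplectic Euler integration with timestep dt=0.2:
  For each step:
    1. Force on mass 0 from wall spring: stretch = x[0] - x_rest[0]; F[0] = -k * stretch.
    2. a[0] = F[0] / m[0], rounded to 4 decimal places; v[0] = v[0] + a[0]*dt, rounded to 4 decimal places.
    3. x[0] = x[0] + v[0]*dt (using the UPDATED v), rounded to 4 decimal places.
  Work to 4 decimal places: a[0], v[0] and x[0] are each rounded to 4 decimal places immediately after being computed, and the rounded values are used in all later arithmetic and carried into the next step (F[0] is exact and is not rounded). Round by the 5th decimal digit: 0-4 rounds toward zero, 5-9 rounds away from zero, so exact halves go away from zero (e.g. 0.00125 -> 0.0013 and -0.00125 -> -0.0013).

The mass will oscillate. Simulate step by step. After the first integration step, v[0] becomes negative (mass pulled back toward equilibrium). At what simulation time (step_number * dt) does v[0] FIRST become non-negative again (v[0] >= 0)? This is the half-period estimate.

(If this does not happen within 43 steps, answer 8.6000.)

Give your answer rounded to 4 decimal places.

Step 0: x=[8.7000] v=[0.0000]
Step 1: x=[8.4771] v=[-1.1143]
Step 2: x=[8.0479] v=[-2.1458]
Step 3: x=[7.4443] v=[-3.0179]
Step 4: x=[6.7111] v=[-3.6658]
Step 5: x=[5.9028] v=[-4.0414]
Step 6: x=[5.0795] v=[-4.1167]
Step 7: x=[4.3023] v=[-3.8862]
Step 8: x=[3.6289] v=[-3.3671]
Step 9: x=[3.1093] v=[-2.5978]
Step 10: x=[2.7822] v=[-1.6355]
Step 11: x=[2.6719] v=[-0.5517]
Step 12: x=[2.7865] v=[0.5730]
First v>=0 after going negative at step 12, time=2.4000

Answer: 2.4000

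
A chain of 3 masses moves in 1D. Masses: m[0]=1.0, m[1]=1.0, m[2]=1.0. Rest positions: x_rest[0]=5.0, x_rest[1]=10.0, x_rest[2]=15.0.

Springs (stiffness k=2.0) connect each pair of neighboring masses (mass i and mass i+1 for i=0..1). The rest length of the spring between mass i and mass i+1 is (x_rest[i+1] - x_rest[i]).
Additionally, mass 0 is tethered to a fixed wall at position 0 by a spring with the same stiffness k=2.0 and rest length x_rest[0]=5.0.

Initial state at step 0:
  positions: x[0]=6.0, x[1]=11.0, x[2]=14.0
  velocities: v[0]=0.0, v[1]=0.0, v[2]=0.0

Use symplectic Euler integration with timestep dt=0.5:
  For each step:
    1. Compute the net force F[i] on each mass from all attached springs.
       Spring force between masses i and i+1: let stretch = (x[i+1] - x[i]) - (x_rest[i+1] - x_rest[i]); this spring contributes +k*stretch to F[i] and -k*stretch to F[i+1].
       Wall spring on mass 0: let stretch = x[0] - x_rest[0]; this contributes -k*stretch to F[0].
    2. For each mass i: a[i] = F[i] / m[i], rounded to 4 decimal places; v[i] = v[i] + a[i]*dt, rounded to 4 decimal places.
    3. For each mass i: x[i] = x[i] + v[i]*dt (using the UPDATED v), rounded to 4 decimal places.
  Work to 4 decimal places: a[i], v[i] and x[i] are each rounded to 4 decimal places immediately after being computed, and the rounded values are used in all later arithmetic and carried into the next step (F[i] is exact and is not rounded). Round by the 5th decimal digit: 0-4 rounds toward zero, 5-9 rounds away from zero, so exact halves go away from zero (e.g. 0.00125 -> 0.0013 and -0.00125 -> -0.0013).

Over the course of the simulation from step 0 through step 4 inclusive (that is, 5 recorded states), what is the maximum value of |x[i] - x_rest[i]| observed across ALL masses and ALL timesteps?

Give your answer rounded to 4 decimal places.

Step 0: x=[6.0000 11.0000 14.0000] v=[0.0000 0.0000 0.0000]
Step 1: x=[5.5000 10.0000 15.0000] v=[-1.0000 -2.0000 2.0000]
Step 2: x=[4.5000 9.2500 16.0000] v=[-2.0000 -1.5000 2.0000]
Step 3: x=[3.6250 9.5000 16.1250] v=[-1.7500 0.5000 0.2500]
Step 4: x=[3.8750 10.1250 15.4375] v=[0.5000 1.2500 -1.3750]
Max displacement = 1.3750

Answer: 1.3750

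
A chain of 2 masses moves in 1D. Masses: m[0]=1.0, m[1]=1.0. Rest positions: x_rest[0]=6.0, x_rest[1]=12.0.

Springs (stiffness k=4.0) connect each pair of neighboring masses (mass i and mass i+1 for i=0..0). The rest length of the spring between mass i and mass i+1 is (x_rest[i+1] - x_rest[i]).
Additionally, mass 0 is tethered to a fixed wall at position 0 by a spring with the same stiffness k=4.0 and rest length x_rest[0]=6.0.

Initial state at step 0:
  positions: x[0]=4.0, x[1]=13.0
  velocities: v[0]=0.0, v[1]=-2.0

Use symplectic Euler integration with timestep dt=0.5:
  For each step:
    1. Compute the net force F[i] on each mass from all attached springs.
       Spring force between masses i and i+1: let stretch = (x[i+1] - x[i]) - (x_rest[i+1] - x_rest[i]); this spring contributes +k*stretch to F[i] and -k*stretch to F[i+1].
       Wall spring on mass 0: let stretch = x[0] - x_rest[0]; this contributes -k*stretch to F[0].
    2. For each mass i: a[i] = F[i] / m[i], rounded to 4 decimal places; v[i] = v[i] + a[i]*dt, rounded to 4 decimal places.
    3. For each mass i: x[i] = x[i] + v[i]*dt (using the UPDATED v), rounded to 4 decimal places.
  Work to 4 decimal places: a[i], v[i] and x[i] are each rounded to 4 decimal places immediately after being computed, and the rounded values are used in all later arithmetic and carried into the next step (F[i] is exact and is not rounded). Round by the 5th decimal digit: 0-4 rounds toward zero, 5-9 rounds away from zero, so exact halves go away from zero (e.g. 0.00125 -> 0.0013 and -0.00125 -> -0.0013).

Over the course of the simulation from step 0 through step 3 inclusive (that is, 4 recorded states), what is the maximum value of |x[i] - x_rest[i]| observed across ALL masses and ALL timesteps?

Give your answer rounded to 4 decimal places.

Step 0: x=[4.0000 13.0000] v=[0.0000 -2.0000]
Step 1: x=[9.0000 9.0000] v=[10.0000 -8.0000]
Step 2: x=[5.0000 11.0000] v=[-8.0000 4.0000]
Step 3: x=[2.0000 13.0000] v=[-6.0000 4.0000]
Max displacement = 4.0000

Answer: 4.0000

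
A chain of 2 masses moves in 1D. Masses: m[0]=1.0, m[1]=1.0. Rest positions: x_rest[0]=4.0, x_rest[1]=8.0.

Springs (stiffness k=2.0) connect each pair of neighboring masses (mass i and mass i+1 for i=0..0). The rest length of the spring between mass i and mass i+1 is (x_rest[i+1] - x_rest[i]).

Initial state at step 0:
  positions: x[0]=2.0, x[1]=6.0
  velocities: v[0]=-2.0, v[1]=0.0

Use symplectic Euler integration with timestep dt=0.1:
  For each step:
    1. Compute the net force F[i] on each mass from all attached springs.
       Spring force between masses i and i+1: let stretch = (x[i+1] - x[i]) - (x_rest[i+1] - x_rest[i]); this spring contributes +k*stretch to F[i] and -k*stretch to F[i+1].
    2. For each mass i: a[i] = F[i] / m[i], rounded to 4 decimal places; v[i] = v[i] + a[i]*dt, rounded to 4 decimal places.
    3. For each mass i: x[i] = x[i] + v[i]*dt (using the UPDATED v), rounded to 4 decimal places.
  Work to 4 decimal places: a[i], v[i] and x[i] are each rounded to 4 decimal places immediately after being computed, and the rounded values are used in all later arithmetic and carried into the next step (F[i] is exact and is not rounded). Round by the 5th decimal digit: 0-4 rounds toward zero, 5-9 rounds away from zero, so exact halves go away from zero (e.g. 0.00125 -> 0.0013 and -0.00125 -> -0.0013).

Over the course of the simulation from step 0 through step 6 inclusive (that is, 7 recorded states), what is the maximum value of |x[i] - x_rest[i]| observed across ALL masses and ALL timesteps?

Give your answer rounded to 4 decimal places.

Step 0: x=[2.0000 6.0000] v=[-2.0000 0.0000]
Step 1: x=[1.8000 6.0000] v=[-2.0000 0.0000]
Step 2: x=[1.6040 5.9960] v=[-1.9600 -0.0400]
Step 3: x=[1.4158 5.9842] v=[-1.8816 -0.1184]
Step 4: x=[1.2390 5.9610] v=[-1.7679 -0.2321]
Step 5: x=[1.0767 5.9234] v=[-1.6235 -0.3765]
Step 6: x=[0.9313 5.8688] v=[-1.4542 -0.5458]
Max displacement = 3.0687

Answer: 3.0687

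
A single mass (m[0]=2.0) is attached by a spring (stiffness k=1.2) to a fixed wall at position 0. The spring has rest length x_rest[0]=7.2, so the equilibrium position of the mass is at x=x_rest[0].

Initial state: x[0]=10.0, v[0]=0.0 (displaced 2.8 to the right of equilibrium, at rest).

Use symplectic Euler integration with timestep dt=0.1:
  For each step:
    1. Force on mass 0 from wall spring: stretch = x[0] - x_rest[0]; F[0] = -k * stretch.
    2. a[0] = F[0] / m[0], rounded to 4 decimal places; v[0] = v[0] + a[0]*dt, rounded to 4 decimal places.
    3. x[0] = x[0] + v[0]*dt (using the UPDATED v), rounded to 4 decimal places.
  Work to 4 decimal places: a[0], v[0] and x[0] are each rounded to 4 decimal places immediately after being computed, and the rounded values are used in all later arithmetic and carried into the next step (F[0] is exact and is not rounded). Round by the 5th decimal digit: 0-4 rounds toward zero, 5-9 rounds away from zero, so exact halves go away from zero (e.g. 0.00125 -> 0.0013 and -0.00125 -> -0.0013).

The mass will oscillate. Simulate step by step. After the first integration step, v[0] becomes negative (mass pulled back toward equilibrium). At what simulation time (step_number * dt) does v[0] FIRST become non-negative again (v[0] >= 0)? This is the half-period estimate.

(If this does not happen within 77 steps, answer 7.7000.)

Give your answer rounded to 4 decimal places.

Answer: 4.1000

Derivation:
Step 0: x=[10.0000] v=[0.0000]
Step 1: x=[9.9832] v=[-0.1680]
Step 2: x=[9.9497] v=[-0.3350]
Step 3: x=[9.8997] v=[-0.5000]
Step 4: x=[9.8335] v=[-0.6620]
Step 5: x=[9.7515] v=[-0.8200]
Step 6: x=[9.6542] v=[-0.9731]
Step 7: x=[9.5422] v=[-1.1204]
Step 8: x=[9.4161] v=[-1.2609]
Step 9: x=[9.2767] v=[-1.3939]
Step 10: x=[9.1249] v=[-1.5185]
Step 11: x=[8.9615] v=[-1.6340]
Step 12: x=[8.7875] v=[-1.7397]
Step 13: x=[8.6040] v=[-1.8350]
Step 14: x=[8.4121] v=[-1.9192]
Step 15: x=[8.2129] v=[-1.9919]
Step 16: x=[8.0076] v=[-2.0527]
Step 17: x=[7.7975] v=[-2.1012]
Step 18: x=[7.5838] v=[-2.1371]
Step 19: x=[7.3678] v=[-2.1601]
Step 20: x=[7.1508] v=[-2.1702]
Step 21: x=[6.9341] v=[-2.1673]
Step 22: x=[6.7190] v=[-2.1514]
Step 23: x=[6.5068] v=[-2.1225]
Step 24: x=[6.2987] v=[-2.0809]
Step 25: x=[6.0960] v=[-2.0268]
Step 26: x=[5.8999] v=[-1.9606]
Step 27: x=[5.7116] v=[-1.8826]
Step 28: x=[5.5323] v=[-1.7933]
Step 29: x=[5.3630] v=[-1.6932]
Step 30: x=[5.2047] v=[-1.5830]
Step 31: x=[5.0584] v=[-1.4633]
Step 32: x=[4.9249] v=[-1.3348]
Step 33: x=[4.8051] v=[-1.1983]
Step 34: x=[4.6996] v=[-1.0546]
Step 35: x=[4.6091] v=[-0.9046]
Step 36: x=[4.5342] v=[-0.7492]
Step 37: x=[4.4753] v=[-0.5893]
Step 38: x=[4.4327] v=[-0.4258]
Step 39: x=[4.4067] v=[-0.2598]
Step 40: x=[4.3975] v=[-0.0922]
Step 41: x=[4.4051] v=[0.0760]
First v>=0 after going negative at step 41, time=4.1000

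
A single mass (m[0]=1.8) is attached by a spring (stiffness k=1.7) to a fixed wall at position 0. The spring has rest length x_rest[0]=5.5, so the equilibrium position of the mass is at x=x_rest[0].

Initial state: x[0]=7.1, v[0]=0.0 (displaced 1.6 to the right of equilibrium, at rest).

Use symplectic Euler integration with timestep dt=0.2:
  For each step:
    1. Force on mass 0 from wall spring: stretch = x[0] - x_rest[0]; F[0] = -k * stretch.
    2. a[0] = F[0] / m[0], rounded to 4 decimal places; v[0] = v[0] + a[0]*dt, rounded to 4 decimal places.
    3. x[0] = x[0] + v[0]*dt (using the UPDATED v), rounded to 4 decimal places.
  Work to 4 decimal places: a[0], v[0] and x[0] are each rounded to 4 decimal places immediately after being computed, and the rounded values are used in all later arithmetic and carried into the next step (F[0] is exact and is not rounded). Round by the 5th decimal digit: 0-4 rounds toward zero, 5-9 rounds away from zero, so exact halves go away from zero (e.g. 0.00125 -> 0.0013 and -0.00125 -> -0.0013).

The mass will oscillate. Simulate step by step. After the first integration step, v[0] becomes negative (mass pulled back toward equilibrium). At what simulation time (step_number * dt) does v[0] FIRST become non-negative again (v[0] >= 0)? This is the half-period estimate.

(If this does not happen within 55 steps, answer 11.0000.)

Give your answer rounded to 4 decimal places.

Step 0: x=[7.1000] v=[0.0000]
Step 1: x=[7.0396] v=[-0.3022]
Step 2: x=[6.9210] v=[-0.5930]
Step 3: x=[6.7487] v=[-0.8614]
Step 4: x=[6.5292] v=[-1.0973]
Step 5: x=[6.2709] v=[-1.2917]
Step 6: x=[5.9834] v=[-1.4373]
Step 7: x=[5.6777] v=[-1.5286]
Step 8: x=[5.3653] v=[-1.5622]
Step 9: x=[5.0579] v=[-1.5368]
Step 10: x=[4.7672] v=[-1.4533]
Step 11: x=[4.5042] v=[-1.3149]
Step 12: x=[4.2788] v=[-1.1268]
Step 13: x=[4.0996] v=[-0.8961]
Step 14: x=[3.9733] v=[-0.6316]
Step 15: x=[3.9047] v=[-0.3432]
Step 16: x=[3.8963] v=[-0.0419]
Step 17: x=[3.9485] v=[0.2610]
First v>=0 after going negative at step 17, time=3.4000

Answer: 3.4000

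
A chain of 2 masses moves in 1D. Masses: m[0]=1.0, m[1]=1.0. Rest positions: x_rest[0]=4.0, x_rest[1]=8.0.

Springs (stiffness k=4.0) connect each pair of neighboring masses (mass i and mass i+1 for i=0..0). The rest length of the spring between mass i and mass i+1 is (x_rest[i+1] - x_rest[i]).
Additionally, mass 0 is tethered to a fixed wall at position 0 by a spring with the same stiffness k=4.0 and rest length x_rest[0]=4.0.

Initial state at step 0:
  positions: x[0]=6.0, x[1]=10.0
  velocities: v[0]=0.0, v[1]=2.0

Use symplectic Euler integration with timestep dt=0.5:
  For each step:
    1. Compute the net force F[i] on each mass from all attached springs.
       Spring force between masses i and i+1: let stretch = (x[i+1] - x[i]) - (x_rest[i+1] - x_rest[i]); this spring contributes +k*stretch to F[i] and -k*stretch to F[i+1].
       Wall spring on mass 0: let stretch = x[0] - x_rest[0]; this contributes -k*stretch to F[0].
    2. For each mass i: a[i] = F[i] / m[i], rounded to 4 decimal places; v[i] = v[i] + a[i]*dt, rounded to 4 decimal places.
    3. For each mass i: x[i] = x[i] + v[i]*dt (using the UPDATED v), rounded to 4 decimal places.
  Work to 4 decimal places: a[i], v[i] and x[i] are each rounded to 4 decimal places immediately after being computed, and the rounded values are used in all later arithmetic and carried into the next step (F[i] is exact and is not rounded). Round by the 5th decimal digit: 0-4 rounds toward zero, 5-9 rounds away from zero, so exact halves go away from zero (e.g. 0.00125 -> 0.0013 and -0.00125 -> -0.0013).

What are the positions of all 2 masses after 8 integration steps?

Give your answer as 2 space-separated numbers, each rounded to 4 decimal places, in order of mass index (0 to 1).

Answer: 3.0000 9.0000

Derivation:
Step 0: x=[6.0000 10.0000] v=[0.0000 2.0000]
Step 1: x=[4.0000 11.0000] v=[-4.0000 2.0000]
Step 2: x=[5.0000 9.0000] v=[2.0000 -4.0000]
Step 3: x=[5.0000 7.0000] v=[0.0000 -4.0000]
Step 4: x=[2.0000 7.0000] v=[-6.0000 0.0000]
Step 5: x=[2.0000 6.0000] v=[0.0000 -2.0000]
Step 6: x=[4.0000 5.0000] v=[4.0000 -2.0000]
Step 7: x=[3.0000 7.0000] v=[-2.0000 4.0000]
Step 8: x=[3.0000 9.0000] v=[0.0000 4.0000]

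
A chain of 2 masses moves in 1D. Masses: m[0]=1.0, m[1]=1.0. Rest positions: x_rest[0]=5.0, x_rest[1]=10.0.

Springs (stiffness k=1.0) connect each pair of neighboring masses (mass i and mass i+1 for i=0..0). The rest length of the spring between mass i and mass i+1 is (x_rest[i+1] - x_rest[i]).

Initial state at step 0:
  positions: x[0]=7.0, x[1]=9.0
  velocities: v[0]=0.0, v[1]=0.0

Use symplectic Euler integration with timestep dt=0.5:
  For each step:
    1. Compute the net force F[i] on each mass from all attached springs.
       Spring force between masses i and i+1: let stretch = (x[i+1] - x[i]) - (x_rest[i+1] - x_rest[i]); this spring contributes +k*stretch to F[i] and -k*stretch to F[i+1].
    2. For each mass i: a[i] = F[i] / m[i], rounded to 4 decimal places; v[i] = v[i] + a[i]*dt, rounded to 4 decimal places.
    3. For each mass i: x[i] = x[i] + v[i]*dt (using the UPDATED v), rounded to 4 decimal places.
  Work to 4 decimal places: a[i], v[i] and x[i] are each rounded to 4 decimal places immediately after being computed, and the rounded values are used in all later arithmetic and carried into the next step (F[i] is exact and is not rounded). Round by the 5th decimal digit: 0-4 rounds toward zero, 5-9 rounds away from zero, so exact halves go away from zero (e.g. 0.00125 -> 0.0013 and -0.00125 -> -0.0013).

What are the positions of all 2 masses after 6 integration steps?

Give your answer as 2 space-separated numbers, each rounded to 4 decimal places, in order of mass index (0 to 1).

Step 0: x=[7.0000 9.0000] v=[0.0000 0.0000]
Step 1: x=[6.2500 9.7500] v=[-1.5000 1.5000]
Step 2: x=[5.1250 10.8750] v=[-2.2500 2.2500]
Step 3: x=[4.1875 11.8125] v=[-1.8750 1.8750]
Step 4: x=[3.9063 12.0938] v=[-0.5625 0.5625]
Step 5: x=[4.4220 11.5782] v=[1.0313 -1.0313]
Step 6: x=[5.4767 10.5235] v=[2.1094 -2.1094]

Answer: 5.4767 10.5235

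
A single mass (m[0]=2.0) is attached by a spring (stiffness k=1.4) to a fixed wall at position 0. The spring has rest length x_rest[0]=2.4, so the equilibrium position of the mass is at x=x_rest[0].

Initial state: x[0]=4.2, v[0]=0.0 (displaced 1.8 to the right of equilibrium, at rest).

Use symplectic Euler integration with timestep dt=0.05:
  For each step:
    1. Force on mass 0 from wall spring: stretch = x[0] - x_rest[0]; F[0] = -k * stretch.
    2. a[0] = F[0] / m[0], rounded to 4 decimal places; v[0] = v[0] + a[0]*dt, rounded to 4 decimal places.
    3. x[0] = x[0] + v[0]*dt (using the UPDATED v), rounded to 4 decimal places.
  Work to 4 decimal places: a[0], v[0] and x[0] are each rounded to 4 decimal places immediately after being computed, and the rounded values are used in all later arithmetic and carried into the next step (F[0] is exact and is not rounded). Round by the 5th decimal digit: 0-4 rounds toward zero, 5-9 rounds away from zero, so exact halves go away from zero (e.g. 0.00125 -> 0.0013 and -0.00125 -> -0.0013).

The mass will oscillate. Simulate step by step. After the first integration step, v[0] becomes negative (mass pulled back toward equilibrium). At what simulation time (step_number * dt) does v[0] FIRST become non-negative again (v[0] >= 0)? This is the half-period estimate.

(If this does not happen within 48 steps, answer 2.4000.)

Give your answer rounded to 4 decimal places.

Answer: 2.4000

Derivation:
Step 0: x=[4.2000] v=[0.0000]
Step 1: x=[4.1969] v=[-0.0630]
Step 2: x=[4.1906] v=[-0.1259]
Step 3: x=[4.1812] v=[-0.1886]
Step 4: x=[4.1687] v=[-0.2509]
Step 5: x=[4.1531] v=[-0.3128]
Step 6: x=[4.1344] v=[-0.3742]
Step 7: x=[4.1127] v=[-0.4349]
Step 8: x=[4.0880] v=[-0.4948]
Step 9: x=[4.0603] v=[-0.5539]
Step 10: x=[4.0297] v=[-0.6120]
Step 11: x=[3.9963] v=[-0.6690]
Step 12: x=[3.9601] v=[-0.7249]
Step 13: x=[3.9211] v=[-0.7795]
Step 14: x=[3.8795] v=[-0.8327]
Step 15: x=[3.8353] v=[-0.8845]
Step 16: x=[3.7886] v=[-0.9347]
Step 17: x=[3.7394] v=[-0.9833]
Step 18: x=[3.6879] v=[-1.0302]
Step 19: x=[3.6341] v=[-1.0753]
Step 20: x=[3.5782] v=[-1.1185]
Step 21: x=[3.5202] v=[-1.1597]
Step 22: x=[3.4603] v=[-1.1989]
Step 23: x=[3.3985] v=[-1.2360]
Step 24: x=[3.3350] v=[-1.2710]
Step 25: x=[3.2698] v=[-1.3037]
Step 26: x=[3.2031] v=[-1.3341]
Step 27: x=[3.1350] v=[-1.3622]
Step 28: x=[3.0656] v=[-1.3879]
Step 29: x=[2.9950] v=[-1.4112]
Step 30: x=[2.9234] v=[-1.4320]
Step 31: x=[2.8509] v=[-1.4503]
Step 32: x=[2.7776] v=[-1.4661]
Step 33: x=[2.7036] v=[-1.4793]
Step 34: x=[2.6291] v=[-1.4899]
Step 35: x=[2.5542] v=[-1.4979]
Step 36: x=[2.4790] v=[-1.5033]
Step 37: x=[2.4037] v=[-1.5061]
Step 38: x=[2.3284] v=[-1.5062]
Step 39: x=[2.2532] v=[-1.5037]
Step 40: x=[2.1783] v=[-1.4986]
Step 41: x=[2.1038] v=[-1.4908]
Step 42: x=[2.0298] v=[-1.4804]
Step 43: x=[1.9564] v=[-1.4674]
Step 44: x=[1.8838] v=[-1.4519]
Step 45: x=[1.8121] v=[-1.4338]
Step 46: x=[1.7414] v=[-1.4132]
Step 47: x=[1.6719] v=[-1.3902]
Step 48: x=[1.6037] v=[-1.3647]
v[0] did not become non-negative within 48 steps; using fallback time=2.4000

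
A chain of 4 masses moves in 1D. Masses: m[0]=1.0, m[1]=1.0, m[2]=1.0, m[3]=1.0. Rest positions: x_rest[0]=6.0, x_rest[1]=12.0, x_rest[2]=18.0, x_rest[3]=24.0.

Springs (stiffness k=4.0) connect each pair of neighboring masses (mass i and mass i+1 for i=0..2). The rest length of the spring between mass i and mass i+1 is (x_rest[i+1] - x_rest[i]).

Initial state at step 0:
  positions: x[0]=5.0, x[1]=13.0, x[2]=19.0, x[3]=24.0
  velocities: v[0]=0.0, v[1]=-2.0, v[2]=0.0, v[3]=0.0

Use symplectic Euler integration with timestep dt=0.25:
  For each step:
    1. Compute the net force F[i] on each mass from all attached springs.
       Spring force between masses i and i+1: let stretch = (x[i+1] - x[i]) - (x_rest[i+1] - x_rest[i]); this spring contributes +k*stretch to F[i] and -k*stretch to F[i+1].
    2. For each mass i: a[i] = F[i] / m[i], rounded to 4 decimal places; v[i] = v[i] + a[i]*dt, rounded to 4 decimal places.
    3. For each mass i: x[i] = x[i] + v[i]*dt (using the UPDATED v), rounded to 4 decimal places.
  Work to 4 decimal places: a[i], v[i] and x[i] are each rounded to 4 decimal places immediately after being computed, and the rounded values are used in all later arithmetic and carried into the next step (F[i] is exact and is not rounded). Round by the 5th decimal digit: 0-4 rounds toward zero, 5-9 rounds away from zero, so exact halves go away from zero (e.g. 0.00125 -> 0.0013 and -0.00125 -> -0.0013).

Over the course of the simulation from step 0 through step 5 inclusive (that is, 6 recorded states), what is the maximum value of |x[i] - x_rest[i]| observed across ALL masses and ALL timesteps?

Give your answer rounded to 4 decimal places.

Step 0: x=[5.0000 13.0000 19.0000 24.0000] v=[0.0000 -2.0000 0.0000 0.0000]
Step 1: x=[5.5000 12.0000 18.7500 24.2500] v=[2.0000 -4.0000 -1.0000 1.0000]
Step 2: x=[6.1250 11.0625 18.1875 24.6250] v=[2.5000 -3.7500 -2.2500 1.5000]
Step 3: x=[6.4844 10.6719 17.4531 24.8906] v=[1.4375 -1.5625 -2.9375 1.0625]
Step 4: x=[6.3907 10.9297 16.8828 24.7969] v=[-0.3750 1.0312 -2.2812 -0.3750]
Step 5: x=[5.9317 11.5410 16.8028 24.2246] v=[-1.8360 2.4453 -0.3202 -2.2891]
Max displacement = 1.3281

Answer: 1.3281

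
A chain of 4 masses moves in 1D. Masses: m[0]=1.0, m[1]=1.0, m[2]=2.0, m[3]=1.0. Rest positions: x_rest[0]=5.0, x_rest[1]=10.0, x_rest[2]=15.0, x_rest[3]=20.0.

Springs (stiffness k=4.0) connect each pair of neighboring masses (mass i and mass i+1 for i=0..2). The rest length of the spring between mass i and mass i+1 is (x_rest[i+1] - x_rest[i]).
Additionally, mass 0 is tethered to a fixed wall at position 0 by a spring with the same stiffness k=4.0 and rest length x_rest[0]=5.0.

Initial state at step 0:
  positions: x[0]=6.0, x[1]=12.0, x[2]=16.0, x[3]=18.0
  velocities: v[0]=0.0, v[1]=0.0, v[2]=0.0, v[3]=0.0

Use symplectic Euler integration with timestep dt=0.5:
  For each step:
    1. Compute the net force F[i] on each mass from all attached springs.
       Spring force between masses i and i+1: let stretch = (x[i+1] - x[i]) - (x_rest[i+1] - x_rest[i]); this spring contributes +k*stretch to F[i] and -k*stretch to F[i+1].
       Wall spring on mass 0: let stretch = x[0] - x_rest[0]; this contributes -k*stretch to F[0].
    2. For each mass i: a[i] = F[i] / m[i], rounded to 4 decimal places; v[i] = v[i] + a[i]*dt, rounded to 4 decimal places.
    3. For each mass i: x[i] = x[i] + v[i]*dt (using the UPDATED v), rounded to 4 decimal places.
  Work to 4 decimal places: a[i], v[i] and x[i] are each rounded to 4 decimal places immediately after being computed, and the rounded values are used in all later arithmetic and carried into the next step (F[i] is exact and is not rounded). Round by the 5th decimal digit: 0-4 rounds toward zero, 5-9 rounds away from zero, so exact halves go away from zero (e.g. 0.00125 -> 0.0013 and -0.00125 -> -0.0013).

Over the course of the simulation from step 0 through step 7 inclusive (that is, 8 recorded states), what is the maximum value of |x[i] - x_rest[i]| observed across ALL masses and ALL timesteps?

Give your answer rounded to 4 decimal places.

Answer: 3.0000

Derivation:
Step 0: x=[6.0000 12.0000 16.0000 18.0000] v=[0.0000 0.0000 0.0000 0.0000]
Step 1: x=[6.0000 10.0000 15.0000 21.0000] v=[0.0000 -4.0000 -2.0000 6.0000]
Step 2: x=[4.0000 9.0000 14.5000 23.0000] v=[-4.0000 -2.0000 -1.0000 4.0000]
Step 3: x=[3.0000 8.5000 15.5000 21.5000] v=[-2.0000 -1.0000 2.0000 -3.0000]
Step 4: x=[4.5000 9.5000 16.0000 19.0000] v=[3.0000 2.0000 1.0000 -5.0000]
Step 5: x=[6.5000 12.0000 14.7500 18.5000] v=[4.0000 5.0000 -2.5000 -1.0000]
Step 6: x=[7.5000 11.7500 14.0000 19.2500] v=[2.0000 -0.5000 -1.5000 1.5000]
Step 7: x=[5.2500 9.5000 14.7500 19.7500] v=[-4.5000 -4.5000 1.5000 1.0000]
Max displacement = 3.0000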